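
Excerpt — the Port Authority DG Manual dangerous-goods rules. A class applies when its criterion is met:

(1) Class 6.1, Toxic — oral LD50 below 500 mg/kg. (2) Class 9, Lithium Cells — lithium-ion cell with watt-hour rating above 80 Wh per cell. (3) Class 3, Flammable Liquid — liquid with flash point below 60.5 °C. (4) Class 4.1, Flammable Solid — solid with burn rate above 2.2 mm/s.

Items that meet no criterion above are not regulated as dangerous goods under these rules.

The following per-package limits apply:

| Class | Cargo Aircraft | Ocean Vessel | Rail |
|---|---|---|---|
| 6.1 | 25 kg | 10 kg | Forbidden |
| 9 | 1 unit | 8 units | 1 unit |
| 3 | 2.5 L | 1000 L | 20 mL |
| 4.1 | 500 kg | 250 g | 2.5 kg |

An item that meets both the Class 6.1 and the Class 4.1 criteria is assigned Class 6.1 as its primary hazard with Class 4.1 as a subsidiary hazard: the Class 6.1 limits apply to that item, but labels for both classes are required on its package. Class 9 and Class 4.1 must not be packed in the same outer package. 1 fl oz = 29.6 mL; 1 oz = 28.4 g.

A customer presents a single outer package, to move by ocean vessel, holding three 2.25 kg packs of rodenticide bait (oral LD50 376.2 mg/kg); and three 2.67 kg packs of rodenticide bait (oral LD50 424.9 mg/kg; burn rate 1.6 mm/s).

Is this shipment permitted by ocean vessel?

With oral LD50 376.2 mg/kg (< 500 mg/kg), the rodenticide bait falls in Class 6.1.
With oral LD50 424.9 mg/kg (< 500 mg/kg), the rodenticide bait falls in Class 6.1.
Total Class 6.1: (three 2.25 kg packs = 6.75 kg) + (three 2.67 kg packs = 8.01 kg) = 14.76 kg.
14.76 kg > 10 kg (ocean vessel limit, Class 6.1) — over the limit.

No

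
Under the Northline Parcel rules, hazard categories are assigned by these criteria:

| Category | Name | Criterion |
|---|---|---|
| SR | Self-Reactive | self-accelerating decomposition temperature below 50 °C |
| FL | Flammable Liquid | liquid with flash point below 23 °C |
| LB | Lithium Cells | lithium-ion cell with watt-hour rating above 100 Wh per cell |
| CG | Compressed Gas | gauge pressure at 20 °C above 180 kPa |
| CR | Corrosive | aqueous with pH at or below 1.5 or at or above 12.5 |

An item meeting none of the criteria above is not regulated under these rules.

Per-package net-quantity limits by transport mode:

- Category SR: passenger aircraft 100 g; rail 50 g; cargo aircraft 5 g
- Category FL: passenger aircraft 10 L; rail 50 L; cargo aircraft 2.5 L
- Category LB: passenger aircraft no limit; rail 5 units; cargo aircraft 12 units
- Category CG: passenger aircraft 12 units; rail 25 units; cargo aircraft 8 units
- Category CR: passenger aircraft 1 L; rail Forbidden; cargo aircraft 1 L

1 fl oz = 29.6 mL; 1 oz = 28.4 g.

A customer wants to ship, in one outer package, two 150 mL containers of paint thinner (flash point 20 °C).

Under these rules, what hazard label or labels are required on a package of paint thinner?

Category FL

The paint thinner has flash point 20 °C, which is < 23 °C, so it is Category FL (Flammable Liquid).
Only the Category FL label is required.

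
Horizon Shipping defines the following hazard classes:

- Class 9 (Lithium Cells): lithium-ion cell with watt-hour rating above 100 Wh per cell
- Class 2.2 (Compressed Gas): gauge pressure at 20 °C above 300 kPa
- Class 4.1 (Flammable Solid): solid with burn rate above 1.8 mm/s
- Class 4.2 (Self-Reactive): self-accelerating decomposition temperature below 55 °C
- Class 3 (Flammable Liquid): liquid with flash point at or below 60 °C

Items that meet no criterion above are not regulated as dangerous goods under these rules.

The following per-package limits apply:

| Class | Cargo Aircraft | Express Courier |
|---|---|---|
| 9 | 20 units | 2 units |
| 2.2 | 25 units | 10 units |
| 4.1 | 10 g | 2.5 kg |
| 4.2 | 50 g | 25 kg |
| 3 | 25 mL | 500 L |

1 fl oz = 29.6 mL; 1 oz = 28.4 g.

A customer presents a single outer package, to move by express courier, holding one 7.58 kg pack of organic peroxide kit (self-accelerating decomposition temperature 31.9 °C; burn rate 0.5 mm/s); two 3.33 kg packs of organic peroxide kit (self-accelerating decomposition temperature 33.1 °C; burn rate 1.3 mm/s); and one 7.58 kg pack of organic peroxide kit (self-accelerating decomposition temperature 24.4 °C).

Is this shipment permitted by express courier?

The organic peroxide kit has self-accelerating decomposition temperature 31.9 °C, which is < 55 °C, so it is Class 4.2 (Self-Reactive).
The organic peroxide kit has self-accelerating decomposition temperature 33.1 °C, which is < 55 °C, so it is Class 4.2 (Self-Reactive).
With self-accelerating decomposition temperature 24.4 °C (< 55 °C), the organic peroxide kit falls in Class 4.2.
Class 4.2 net quantity: 7.58 kg + (two 3.33 kg packs = 6.66 kg) + 7.58 kg = 21.82 kg.
21.82 kg ≤ 25 kg (express courier limit, Class 4.2) — within limit.

Yes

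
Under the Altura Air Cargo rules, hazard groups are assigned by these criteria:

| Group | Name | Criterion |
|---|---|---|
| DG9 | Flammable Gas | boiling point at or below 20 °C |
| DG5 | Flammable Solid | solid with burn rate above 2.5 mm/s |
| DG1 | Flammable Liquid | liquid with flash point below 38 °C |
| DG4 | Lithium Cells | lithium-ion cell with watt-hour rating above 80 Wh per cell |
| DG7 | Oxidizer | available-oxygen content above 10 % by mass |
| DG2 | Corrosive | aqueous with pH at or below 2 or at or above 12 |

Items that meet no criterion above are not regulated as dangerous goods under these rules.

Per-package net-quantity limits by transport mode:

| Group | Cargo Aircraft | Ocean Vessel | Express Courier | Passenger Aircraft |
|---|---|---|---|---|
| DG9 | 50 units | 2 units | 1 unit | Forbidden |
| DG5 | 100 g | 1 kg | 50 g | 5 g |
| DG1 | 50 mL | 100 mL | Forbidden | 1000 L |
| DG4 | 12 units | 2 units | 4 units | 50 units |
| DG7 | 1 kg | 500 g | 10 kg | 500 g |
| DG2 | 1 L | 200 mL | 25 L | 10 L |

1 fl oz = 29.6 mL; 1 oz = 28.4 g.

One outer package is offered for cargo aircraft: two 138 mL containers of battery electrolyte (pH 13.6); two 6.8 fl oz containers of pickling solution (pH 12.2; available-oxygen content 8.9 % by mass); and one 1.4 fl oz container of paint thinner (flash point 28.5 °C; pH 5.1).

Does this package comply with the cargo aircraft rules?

Yes

With pH 13.6 (≥ 12), the battery electrolyte falls in Group DG2.
pH 12.2 meets the Group DG2 criterion (Corrosive), so the pickling solution is Group DG2.
Paint thinner: flash point 28.5 °C < 38 °C → Group DG1 (Flammable Liquid).
Group DG1 quantity: one 1.4 fl oz container = 41.44 mL.
That is within the Group DG1 cargo aircraft limit of 50 mL.
Total Group DG2: (two 138 mL containers = 276 mL) + (two 6.8 fl oz containers = 402.56 mL) = 678.56 mL.
That is within the Group DG2 cargo aircraft limit of 1 L.
Every hazard group is within its cargo aircraft limit and no segregation rule is violated.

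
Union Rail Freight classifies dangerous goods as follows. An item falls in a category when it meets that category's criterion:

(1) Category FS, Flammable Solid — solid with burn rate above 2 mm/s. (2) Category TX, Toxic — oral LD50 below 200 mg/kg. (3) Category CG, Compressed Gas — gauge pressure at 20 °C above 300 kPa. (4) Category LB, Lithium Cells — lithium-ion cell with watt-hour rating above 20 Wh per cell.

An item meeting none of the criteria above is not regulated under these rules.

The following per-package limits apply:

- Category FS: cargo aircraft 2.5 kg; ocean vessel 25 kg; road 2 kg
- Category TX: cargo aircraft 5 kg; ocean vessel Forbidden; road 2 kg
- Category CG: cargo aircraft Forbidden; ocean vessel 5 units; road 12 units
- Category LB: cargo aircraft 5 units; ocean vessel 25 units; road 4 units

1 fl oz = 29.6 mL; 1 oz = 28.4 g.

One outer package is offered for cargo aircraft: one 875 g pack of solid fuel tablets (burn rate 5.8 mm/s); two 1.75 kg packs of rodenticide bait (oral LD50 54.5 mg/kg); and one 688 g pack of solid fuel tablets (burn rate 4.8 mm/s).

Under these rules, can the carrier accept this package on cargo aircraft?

With burn rate 5.8 mm/s (> 2 mm/s), the solid fuel tablets fall in Category FS.
Rodenticide bait: oral LD50 54.5 mg/kg < 200 mg/kg → Category TX (Toxic).
The solid fuel tablets have burn rate 4.8 mm/s, which is > 2 mm/s, so they are Category FS (Flammable Solid).
Total Category FS: 875 g + 688 g = 1.563 kg.
That is within the Category FS cargo aircraft limit of 2.5 kg.
Category TX quantity: two 1.75 kg packs = 3.5 kg.
3.5 kg is within the cargo aircraft limit of 5 kg for Category TX.
Every hazard category is within its cargo aircraft limit and no segregation rule is violated.

Yes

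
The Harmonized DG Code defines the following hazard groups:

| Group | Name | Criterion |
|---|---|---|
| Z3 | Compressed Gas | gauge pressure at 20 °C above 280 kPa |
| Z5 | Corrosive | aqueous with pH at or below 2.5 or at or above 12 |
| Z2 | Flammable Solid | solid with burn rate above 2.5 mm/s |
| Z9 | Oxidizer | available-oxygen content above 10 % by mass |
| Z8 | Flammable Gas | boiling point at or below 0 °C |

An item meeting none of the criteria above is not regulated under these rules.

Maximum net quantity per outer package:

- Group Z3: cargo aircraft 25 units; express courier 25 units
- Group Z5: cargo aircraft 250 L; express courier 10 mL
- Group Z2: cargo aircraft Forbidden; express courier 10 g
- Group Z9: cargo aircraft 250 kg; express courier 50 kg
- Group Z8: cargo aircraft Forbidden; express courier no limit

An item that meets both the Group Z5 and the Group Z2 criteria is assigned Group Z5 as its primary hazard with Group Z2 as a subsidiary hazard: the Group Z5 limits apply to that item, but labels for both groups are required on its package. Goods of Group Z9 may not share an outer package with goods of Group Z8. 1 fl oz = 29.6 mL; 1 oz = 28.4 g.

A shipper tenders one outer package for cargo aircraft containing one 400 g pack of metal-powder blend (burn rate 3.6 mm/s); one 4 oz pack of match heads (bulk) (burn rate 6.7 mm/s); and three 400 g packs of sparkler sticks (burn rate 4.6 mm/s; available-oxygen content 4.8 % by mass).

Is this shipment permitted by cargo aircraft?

No

Metal-powder blend: burn rate 3.6 mm/s > 2.5 mm/s → Group Z2 (Flammable Solid).
Match heads (bulk): burn rate 6.7 mm/s > 2.5 mm/s → Group Z2 (Flammable Solid).
Burn rate 4.6 mm/s meets the Group Z2 criterion (Flammable Solid), so the sparkler sticks are Group Z2.
Total Group Z2: 400 g + (one 4 oz pack = 113.6 g) + (three 400 g packs = 1.2 kg) = 1713.6 g.
By cargo aircraft, Group Z2 is Forbidden regardless of quantity.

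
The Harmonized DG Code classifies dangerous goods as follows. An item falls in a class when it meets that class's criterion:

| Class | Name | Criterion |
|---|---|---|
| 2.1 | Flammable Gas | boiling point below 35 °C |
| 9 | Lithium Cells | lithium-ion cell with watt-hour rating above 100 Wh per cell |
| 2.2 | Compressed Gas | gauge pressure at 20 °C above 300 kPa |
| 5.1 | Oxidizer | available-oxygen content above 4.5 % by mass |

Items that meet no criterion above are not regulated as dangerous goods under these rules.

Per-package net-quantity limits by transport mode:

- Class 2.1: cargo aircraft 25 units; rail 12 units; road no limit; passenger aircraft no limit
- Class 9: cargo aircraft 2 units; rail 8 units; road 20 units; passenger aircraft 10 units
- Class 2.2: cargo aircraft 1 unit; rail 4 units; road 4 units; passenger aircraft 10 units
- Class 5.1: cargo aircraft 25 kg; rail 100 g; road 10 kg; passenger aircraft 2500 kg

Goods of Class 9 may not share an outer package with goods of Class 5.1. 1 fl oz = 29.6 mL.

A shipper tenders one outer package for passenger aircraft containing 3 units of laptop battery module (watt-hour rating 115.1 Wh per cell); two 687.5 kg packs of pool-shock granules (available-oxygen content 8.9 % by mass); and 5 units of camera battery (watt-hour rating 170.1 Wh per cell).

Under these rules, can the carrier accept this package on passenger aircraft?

Laptop battery module: watt-hour rating 115.1 Wh per cell > 100 Wh per cell → Class 9 (Lithium Cells).
Pool-shock granules: available-oxygen content 8.9 % by mass > 4.5 % by mass → Class 5.1 (Oxidizer).
Camera battery: watt-hour rating 170.1 Wh per cell > 100 Wh per cell → Class 9 (Lithium Cells).
Total Class 9: 3 units + 5 units = 8 units.
8 units is within the passenger aircraft limit of 10 units for Class 9.
Class 5.1 quantity: two 687.5 kg packs = 1375 kg.
1375 kg ≤ 2500 kg (passenger aircraft limit, Class 5.1) — within limit.
Class 9 and Class 5.1 may not share an outer package.

No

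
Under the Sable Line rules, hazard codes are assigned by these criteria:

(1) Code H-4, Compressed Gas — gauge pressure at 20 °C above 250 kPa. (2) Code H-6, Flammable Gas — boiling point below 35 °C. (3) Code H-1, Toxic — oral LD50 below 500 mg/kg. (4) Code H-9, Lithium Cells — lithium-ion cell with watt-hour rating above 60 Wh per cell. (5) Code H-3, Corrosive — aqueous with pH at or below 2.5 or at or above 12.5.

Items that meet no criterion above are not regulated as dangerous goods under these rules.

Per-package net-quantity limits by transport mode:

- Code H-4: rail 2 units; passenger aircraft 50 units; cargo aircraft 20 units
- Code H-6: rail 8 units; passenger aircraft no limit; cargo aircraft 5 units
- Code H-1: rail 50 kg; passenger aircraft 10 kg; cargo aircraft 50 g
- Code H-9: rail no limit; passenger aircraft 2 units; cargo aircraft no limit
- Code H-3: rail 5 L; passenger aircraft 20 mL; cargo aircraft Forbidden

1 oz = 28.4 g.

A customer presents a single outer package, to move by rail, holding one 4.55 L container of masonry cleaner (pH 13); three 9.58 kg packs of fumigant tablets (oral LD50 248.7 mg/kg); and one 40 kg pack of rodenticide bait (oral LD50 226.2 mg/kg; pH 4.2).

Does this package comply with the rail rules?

Masonry cleaner: pH 13 ≥ 12.5 → Code H-3 (Corrosive).
With oral LD50 248.7 mg/kg (< 500 mg/kg), the fumigant tablets fall in Code H-1.
Rodenticide bait: oral LD50 226.2 mg/kg < 500 mg/kg → Code H-1 (Toxic).
Code H-1 net quantity: (three 9.58 kg packs = 28.74 kg) + 40 kg = 68.74 kg.
68.74 kg exceeds the rail limit of 50 kg for Code H-1.
Code H-3 quantity: 4.55 L.
That is within the Code H-3 rail limit of 5 L.

No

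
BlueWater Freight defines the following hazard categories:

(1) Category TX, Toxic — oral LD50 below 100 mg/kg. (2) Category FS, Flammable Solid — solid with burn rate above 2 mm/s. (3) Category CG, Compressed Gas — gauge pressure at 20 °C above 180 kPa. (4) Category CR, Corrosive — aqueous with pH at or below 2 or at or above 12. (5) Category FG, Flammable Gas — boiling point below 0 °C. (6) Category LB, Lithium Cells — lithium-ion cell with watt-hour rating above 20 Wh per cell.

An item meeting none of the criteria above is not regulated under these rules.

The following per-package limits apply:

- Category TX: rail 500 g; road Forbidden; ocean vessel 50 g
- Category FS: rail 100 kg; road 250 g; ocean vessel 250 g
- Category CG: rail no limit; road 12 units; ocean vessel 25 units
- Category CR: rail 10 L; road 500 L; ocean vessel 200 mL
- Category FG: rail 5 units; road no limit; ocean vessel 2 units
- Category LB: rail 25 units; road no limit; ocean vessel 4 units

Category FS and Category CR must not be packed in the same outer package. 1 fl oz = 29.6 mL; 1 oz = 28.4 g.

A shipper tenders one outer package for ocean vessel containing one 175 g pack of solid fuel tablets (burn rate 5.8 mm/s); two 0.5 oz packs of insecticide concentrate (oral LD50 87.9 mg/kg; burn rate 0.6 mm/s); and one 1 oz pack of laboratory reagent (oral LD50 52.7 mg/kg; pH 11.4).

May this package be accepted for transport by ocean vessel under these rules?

No

The solid fuel tablets have burn rate 5.8 mm/s, which is > 2 mm/s, so they are Category FS (Flammable Solid).
Oral LD50 87.9 mg/kg meets the Category TX criterion (Toxic), so the insecticide concentrate is Category TX.
Oral LD50 52.7 mg/kg meets the Category TX criterion (Toxic), so the laboratory reagent is Category TX.
Total Category TX: (two 0.5 oz packs = 28.4 g) + (one 1 oz pack = 28.4 g) = 56.8 g.
56.8 g > 50 g (ocean vessel limit, Category TX) — over the limit.
Category FS quantity: 175 g.
175 g is within the ocean vessel limit of 250 g for Category FS.
The segregation rule (Category FS with Category CR) does not apply to Category TX with Category FS.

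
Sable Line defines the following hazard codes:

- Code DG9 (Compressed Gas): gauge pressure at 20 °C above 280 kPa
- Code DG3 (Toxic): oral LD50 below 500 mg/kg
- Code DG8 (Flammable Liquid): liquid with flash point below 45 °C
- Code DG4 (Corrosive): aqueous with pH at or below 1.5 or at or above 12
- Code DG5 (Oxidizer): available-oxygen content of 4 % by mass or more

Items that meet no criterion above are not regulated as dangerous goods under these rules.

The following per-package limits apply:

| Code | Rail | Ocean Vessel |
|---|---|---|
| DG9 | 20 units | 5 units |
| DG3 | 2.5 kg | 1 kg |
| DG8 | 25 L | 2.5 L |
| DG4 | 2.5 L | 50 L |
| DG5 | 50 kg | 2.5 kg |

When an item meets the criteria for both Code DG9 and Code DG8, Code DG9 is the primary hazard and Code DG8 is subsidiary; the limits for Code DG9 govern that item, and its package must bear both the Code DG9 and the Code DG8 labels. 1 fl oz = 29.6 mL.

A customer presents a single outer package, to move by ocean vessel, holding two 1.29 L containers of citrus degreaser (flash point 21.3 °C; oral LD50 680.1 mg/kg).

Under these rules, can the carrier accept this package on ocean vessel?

The citrus degreaser has flash point 21.3 °C, which is < 45 °C, so it is Code DG8 (Flammable Liquid).
Code DG8 quantity: two 1.29 L containers = 2.58 L.
2.58 L > 2.5 L (ocean vessel limit, Code DG8) — over the limit.

No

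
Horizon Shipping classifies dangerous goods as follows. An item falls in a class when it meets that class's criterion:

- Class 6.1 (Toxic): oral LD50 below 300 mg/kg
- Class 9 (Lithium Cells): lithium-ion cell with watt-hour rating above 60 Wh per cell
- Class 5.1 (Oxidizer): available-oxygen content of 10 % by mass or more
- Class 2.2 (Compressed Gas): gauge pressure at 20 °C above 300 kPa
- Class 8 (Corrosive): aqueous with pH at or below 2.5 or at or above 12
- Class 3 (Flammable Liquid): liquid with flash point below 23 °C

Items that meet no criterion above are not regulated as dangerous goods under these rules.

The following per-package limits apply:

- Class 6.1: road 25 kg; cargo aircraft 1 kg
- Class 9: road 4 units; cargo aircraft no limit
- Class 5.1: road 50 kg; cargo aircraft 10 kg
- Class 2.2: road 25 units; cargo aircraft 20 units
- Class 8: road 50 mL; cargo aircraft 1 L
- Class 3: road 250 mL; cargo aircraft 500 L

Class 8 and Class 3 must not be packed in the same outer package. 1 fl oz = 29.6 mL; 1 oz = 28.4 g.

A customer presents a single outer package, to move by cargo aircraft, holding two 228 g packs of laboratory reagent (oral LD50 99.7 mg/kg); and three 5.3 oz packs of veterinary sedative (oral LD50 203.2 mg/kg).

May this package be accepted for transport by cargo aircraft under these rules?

The laboratory reagent has oral LD50 99.7 mg/kg, which is < 300 mg/kg, so it is Class 6.1 (Toxic).
The veterinary sedative has oral LD50 203.2 mg/kg, which is < 300 mg/kg, so it is Class 6.1 (Toxic).
Total Class 6.1: (two 228 g packs = 456 g) + (three 5.3 oz packs = 451.56 g) = 907.56 g.
That is within the Class 6.1 cargo aircraft limit of 1 kg.

Yes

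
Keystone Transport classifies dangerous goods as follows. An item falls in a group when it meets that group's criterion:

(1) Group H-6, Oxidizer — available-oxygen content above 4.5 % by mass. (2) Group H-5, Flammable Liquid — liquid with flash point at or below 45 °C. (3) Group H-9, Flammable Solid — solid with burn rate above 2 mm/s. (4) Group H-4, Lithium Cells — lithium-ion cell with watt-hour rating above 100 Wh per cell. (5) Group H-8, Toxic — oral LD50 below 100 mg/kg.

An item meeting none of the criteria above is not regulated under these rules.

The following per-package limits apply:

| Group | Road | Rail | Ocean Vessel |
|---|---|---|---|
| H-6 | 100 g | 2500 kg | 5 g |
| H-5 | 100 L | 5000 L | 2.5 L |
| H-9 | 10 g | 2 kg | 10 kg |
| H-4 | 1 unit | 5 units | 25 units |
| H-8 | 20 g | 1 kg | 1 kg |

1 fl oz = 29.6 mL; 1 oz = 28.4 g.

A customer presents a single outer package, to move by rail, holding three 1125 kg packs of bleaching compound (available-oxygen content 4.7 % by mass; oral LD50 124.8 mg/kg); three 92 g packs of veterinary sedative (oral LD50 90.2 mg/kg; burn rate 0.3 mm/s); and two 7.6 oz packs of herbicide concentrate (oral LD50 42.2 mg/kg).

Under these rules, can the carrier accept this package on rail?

No

The bleaching compound has available-oxygen content 4.7 % by mass, which is > 4.5 % by mass, so it is Group H-6 (Oxidizer).
Oral LD50 90.2 mg/kg meets the Group H-8 criterion (Toxic), so the veterinary sedative is Group H-8.
Oral LD50 42.2 mg/kg meets the Group H-8 criterion (Toxic), so the herbicide concentrate is Group H-8.
Group H-6 quantity: three 1125 kg packs = 3375 kg.
3375 kg exceeds the rail limit of 2500 kg for Group H-6.
Total Group H-8: (three 92 g packs = 276 g) + (two 7.6 oz packs = 431.68 g) = 707.68 g.
707.68 g ≤ 1 kg (rail limit, Group H-8) — within limit.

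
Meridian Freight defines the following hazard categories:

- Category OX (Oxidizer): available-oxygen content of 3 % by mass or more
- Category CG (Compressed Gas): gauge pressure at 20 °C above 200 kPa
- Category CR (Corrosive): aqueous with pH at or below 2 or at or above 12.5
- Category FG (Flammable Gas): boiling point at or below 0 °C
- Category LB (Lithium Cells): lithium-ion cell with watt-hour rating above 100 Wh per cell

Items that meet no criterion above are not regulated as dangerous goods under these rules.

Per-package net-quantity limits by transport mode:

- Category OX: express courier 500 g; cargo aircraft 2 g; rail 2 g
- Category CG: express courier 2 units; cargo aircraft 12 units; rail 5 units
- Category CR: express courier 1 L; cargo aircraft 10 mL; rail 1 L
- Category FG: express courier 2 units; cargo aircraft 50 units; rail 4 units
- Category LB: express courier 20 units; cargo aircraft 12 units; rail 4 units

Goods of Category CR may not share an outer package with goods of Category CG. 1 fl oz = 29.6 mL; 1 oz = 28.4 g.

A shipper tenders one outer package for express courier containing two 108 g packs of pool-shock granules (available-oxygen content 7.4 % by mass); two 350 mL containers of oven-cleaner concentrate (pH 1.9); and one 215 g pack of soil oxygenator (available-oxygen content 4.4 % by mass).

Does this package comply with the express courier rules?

The pool-shock granules have available-oxygen content 7.4 % by mass, which is ≥ 3 % by mass, so they are Category OX (Oxidizer).
With pH 1.9 (≤ 2), the oven-cleaner concentrate falls in Category CR.
Available-oxygen content 4.4 % by mass meets the Category OX criterion (Oxidizer), so the soil oxygenator is Category OX.
Category CR quantity: two 350 mL containers = 700 mL.
700 mL ≤ 1 L (express courier limit, Category CR) — within limit.
Category OX net quantity: (two 108 g packs = 216 g) + 215 g = 431 g.
431 g ≤ 500 g (express courier limit, Category OX) — within limit.
The segregation rule (Category CR with Category CG) does not apply to Category CR with Category OX.
Every hazard category is within its express courier limit and no segregation rule is violated.

Yes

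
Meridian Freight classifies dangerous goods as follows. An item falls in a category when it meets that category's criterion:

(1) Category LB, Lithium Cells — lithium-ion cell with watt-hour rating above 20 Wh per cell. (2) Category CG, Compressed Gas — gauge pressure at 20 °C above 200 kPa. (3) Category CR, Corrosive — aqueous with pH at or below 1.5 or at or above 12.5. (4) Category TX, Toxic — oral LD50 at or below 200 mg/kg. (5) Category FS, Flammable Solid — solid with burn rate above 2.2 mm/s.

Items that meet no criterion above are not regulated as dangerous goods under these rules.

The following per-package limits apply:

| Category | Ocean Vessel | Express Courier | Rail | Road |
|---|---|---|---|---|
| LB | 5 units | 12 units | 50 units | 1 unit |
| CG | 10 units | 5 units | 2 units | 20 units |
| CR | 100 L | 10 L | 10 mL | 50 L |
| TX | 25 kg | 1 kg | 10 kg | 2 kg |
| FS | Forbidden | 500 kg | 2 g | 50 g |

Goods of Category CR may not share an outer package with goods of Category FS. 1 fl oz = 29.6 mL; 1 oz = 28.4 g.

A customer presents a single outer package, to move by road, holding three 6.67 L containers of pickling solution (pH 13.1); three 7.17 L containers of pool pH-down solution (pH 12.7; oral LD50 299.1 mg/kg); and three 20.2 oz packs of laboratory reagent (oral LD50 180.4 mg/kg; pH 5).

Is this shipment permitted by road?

Pickling solution: pH 13.1 ≥ 12.5 → Category CR (Corrosive).
pH 12.7 meets the Category CR criterion (Corrosive), so the pool pH-down solution is Category CR.
With oral LD50 180.4 mg/kg (≤ 200 mg/kg), the laboratory reagent falls in Category TX.
Category CR net quantity: (three 6.67 L containers = 20.01 L) + (three 7.17 L containers = 21.51 L) = 41.52 L.
41.52 L is within the road limit of 50 L for Category CR.
Category TX quantity: three 20.2 oz packs = 1721.04 g.
1721.04 g is within the road limit of 2 kg for Category TX.
The segregation rule (Category CR with Category FS) does not apply to Category CR with Category TX.
Every hazard category is within its road limit and no segregation rule is violated.

Yes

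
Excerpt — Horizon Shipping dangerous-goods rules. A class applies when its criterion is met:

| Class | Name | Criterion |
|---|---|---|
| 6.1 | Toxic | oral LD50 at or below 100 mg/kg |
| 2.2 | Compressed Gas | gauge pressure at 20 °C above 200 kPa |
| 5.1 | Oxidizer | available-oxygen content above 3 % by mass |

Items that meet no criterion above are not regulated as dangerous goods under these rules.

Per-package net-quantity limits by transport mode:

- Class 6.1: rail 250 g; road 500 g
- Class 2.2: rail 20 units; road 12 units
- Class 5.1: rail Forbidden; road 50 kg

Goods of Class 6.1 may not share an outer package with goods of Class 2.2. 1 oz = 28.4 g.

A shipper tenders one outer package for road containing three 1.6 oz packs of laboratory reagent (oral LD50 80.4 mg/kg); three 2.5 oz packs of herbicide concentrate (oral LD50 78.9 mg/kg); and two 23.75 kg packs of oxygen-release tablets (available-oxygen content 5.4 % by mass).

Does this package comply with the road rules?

Yes

The laboratory reagent has oral LD50 80.4 mg/kg, which is ≤ 100 mg/kg, so it is Class 6.1 (Toxic).
With oral LD50 78.9 mg/kg (≤ 100 mg/kg), the herbicide concentrate falls in Class 6.1.
The oxygen-release tablets have available-oxygen content 5.4 % by mass, which is > 3 % by mass, so they are Class 5.1 (Oxidizer).
Class 6.1 net quantity: (three 1.6 oz packs = 136.32 g) + (three 2.5 oz packs = 213 g) = 349.32 g.
349.32 g is within the road limit of 500 g for Class 6.1.
Class 5.1 quantity: two 23.75 kg packs = 47.5 kg.
That is within the Class 5.1 road limit of 50 kg.
The segregation rule (Class 6.1 with Class 2.2) does not apply to Class 6.1 with Class 5.1.
Every hazard class is within its road limit and no segregation rule is violated.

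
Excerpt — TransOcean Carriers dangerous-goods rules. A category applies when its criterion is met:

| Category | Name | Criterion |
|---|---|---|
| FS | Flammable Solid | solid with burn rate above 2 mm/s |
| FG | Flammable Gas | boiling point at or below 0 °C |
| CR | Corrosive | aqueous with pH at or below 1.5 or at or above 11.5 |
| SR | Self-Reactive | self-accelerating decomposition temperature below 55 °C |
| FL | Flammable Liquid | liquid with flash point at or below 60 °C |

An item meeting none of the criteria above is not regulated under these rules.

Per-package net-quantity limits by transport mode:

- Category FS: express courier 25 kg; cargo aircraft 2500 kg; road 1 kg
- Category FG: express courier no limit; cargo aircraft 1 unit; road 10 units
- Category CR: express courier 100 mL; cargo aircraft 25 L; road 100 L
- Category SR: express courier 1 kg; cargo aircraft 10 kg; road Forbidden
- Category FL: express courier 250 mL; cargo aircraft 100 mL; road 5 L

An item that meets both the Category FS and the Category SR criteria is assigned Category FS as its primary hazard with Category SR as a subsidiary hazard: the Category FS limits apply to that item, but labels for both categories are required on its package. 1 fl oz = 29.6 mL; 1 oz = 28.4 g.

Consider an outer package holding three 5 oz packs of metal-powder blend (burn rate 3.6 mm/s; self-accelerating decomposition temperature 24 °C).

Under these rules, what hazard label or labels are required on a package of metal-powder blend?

The metal-powder blend has burn rate 3.6 mm/s, which is > 2 mm/s, so it is Category FS (Flammable Solid).
Metal-powder blend: self-accelerating decomposition temperature 24 °C < 55 °C → Category SR (Self-Reactive).
By the precedence rule Category FS is primary and Category SR is subsidiary, and that rule requires both labels on the package.

Category FS and SR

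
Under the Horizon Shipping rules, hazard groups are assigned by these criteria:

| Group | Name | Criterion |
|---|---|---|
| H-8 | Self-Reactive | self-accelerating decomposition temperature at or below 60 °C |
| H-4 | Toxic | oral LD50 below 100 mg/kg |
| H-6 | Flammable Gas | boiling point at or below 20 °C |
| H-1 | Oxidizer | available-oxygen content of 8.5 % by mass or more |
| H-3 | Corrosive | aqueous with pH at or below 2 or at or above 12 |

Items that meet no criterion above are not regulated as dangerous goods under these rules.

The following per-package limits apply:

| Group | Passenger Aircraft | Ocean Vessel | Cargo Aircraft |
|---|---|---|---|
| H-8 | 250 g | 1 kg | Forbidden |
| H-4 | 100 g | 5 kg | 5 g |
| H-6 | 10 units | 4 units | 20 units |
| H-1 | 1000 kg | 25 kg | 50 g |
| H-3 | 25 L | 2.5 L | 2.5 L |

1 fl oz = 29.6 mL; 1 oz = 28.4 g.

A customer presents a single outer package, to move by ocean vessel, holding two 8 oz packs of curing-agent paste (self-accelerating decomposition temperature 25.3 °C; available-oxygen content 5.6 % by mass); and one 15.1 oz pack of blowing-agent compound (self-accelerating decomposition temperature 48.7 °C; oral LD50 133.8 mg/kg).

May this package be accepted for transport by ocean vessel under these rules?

Yes

Curing-agent paste: self-accelerating decomposition temperature 25.3 °C ≤ 60 °C → Group H-8 (Self-Reactive).
Self-accelerating decomposition temperature 48.7 °C meets the Group H-8 criterion (Self-Reactive), so the blowing-agent compound is Group H-8.
Group H-8 net quantity: (two 8 oz packs = 454.4 g) + (one 15.1 oz pack = 428.84 g) = 883.24 g.
That is within the Group H-8 ocean vessel limit of 1 kg.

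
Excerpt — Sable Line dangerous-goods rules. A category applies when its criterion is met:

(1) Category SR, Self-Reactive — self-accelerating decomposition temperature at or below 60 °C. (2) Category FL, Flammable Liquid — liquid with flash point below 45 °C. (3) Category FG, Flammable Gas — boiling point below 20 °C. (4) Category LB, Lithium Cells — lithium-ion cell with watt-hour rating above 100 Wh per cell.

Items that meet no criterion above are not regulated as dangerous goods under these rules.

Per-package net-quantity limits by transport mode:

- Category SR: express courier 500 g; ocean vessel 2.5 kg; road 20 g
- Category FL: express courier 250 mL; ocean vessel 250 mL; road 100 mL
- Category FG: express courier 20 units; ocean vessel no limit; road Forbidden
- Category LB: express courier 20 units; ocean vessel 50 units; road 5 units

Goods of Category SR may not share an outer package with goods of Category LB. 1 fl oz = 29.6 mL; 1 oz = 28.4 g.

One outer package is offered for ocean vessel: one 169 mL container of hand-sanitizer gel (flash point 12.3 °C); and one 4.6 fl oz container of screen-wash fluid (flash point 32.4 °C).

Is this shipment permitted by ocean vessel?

No

Hand-sanitizer gel: flash point 12.3 °C < 45 °C → Category FL (Flammable Liquid).
With flash point 32.4 °C (< 45 °C), the screen-wash fluid falls in Category FL.
Total Category FL: 169 mL + (one 4.6 fl oz container = 136.16 mL) = 305.16 mL.
305.16 mL exceeds the ocean vessel limit of 250 mL for Category FL.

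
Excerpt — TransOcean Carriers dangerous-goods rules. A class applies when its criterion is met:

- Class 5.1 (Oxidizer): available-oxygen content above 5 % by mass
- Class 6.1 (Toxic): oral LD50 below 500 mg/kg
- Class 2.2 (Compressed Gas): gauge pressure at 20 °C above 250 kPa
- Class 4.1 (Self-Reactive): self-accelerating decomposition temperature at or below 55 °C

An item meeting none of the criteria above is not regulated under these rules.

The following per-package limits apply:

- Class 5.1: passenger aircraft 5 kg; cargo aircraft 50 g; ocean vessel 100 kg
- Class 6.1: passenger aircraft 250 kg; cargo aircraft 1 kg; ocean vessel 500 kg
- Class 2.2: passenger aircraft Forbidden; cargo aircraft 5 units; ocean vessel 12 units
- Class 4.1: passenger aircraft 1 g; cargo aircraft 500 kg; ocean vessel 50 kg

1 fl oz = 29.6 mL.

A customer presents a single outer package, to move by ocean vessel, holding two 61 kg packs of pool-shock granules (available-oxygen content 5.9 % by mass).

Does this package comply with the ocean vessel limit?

With available-oxygen content 5.9 % by mass (> 5 % by mass), the pool-shock granules fall in Class 5.1.
Class 5.1 quantity: two 61 kg packs = 122 kg.
122 kg > 100 kg (ocean vessel limit, Class 5.1) — over the limit.

No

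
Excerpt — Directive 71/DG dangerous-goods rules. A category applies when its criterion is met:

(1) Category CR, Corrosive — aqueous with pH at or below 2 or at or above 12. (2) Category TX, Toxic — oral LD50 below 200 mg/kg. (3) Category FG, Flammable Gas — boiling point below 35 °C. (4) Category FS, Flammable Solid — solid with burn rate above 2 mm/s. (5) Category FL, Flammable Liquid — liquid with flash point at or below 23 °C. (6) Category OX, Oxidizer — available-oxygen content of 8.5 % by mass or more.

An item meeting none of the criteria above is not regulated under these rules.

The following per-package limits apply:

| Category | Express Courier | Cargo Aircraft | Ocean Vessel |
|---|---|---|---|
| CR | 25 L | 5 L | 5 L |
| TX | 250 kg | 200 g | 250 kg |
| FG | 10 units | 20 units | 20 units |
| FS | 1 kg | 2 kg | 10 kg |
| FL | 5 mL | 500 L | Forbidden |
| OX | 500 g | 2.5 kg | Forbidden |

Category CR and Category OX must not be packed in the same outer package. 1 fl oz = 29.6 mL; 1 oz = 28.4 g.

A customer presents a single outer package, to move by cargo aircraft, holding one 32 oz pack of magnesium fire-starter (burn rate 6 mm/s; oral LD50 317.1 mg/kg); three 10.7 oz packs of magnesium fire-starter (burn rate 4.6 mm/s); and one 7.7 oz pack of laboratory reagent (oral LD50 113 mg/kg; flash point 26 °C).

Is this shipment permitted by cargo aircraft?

The magnesium fire-starter has burn rate 6 mm/s, which is > 2 mm/s, so it is Category FS (Flammable Solid).
The magnesium fire-starter has burn rate 4.6 mm/s, which is > 2 mm/s, so it is Category FS (Flammable Solid).
The laboratory reagent has oral LD50 113 mg/kg, which is < 200 mg/kg, so it is Category TX (Toxic).
Category TX quantity: one 7.7 oz pack = 218.68 g.
218.68 g > 200 g (cargo aircraft limit, Category TX) — over the limit.
Category FS net quantity: (one 32 oz pack = 908.8 g) + (three 10.7 oz packs = 911.64 g) = 1820.44 g.
1820.44 g is within the cargo aircraft limit of 2 kg for Category FS.
The segregation rule (Category CR with Category OX) does not apply to Category TX with Category FS.

No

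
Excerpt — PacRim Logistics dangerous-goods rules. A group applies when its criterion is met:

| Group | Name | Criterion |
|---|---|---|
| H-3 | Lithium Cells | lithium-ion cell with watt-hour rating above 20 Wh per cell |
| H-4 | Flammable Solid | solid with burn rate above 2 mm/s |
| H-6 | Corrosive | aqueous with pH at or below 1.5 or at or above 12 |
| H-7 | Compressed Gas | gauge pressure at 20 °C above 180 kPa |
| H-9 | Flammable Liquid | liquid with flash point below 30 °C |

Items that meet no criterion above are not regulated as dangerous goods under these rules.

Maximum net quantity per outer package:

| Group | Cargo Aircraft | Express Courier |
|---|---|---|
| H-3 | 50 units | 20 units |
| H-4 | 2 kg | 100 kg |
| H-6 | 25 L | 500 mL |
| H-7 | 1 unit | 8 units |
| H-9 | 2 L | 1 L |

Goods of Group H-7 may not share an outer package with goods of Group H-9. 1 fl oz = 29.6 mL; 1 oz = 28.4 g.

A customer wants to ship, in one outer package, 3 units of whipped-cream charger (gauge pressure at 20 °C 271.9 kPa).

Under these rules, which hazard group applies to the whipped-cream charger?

Group H-7

Whipped-cream charger: gauge pressure at 20 °C 271.9 kPa > 180 kPa → Group H-7 (Compressed Gas).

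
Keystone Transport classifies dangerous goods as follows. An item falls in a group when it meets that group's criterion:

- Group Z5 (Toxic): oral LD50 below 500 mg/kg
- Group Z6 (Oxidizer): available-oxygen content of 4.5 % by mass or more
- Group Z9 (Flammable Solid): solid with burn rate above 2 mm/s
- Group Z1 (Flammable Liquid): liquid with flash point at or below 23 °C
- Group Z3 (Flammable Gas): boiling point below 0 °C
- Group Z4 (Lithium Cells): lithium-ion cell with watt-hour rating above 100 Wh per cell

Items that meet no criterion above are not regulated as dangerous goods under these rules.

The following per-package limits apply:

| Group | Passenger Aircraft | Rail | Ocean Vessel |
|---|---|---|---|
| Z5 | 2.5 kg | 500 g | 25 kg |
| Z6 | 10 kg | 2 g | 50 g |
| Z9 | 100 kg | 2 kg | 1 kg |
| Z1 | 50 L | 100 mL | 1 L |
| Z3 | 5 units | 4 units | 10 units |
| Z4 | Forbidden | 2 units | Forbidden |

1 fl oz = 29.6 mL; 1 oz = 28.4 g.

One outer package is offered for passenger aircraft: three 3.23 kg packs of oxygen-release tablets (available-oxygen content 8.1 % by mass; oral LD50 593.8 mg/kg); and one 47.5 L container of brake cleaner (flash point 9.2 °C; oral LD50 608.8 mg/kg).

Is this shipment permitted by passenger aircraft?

With available-oxygen content 8.1 % by mass (≥ 4.5 % by mass), the oxygen-release tablets fall in Group Z6.
With flash point 9.2 °C (≤ 23 °C), the brake cleaner falls in Group Z1.
Group Z6 quantity: three 3.23 kg packs = 9.69 kg.
That is within the Group Z6 passenger aircraft limit of 10 kg.
Group Z1 quantity: 47.5 L.
That is within the Group Z1 passenger aircraft limit of 50 L.
Every hazard group is within its passenger aircraft limit and no segregation rule is violated.

Yes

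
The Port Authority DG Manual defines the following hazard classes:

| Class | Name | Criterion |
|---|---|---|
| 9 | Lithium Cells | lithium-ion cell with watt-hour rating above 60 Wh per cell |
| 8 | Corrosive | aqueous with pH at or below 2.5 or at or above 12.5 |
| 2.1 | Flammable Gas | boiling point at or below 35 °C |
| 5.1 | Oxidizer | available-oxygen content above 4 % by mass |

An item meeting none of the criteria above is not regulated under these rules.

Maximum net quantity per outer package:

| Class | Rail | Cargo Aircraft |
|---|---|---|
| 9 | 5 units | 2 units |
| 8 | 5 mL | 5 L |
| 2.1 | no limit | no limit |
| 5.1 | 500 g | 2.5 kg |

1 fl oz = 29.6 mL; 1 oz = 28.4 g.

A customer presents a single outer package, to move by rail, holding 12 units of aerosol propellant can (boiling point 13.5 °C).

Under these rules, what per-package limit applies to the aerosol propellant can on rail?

With boiling point 13.5 °C (≤ 35 °C), the aerosol propellant can falls in Class 2.1.
The rail limit for Class 2.1 is no limit.

no limit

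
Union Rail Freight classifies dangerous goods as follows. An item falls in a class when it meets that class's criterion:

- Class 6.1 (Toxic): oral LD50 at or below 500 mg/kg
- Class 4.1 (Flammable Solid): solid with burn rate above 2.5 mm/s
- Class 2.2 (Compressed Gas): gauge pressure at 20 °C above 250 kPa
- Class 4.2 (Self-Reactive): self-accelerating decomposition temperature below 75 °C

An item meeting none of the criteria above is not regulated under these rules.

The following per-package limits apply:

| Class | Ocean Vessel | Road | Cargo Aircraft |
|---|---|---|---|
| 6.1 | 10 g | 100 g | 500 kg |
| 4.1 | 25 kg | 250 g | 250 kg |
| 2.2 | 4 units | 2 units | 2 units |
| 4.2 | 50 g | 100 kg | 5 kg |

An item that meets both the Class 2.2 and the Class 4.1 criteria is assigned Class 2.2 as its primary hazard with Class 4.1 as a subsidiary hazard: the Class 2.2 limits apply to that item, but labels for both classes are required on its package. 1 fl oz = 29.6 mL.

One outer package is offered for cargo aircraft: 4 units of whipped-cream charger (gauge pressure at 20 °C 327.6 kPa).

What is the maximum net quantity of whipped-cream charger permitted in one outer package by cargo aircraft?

2 units

With gauge pressure at 20 °C 327.6 kPa (> 250 kPa), the whipped-cream charger falls in Class 2.2.
The cargo aircraft limit for Class 2.2 is 2 units.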